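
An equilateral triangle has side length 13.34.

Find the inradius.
r = Area/s with s the semi-perimeter.
Area = (√3/4)·13.34² = (√3/4)·177.9556 ≈ 0.433013·177.9556 ≈ 77.057
s = 3·13.34/2 = 20.01
r ≈ 77.057/20.01 ≈ 3.85093
(Equivalently r = side/(2√3) = 13.34/3.4641 ≈ 3.85093.)

r = 3.851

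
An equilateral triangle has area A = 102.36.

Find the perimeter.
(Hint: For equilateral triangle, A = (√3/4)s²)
A = (√3/4)s²  ⇒  s² = 4A/√3 = 4·102.36/√3 = 409.44/1.73205 ≈ 236.39
s ≈ √236.39 ≈ 15.375
Perimeter = 3s ≈ 3·15.375 ≈ 46.125

Perimeter = 46.12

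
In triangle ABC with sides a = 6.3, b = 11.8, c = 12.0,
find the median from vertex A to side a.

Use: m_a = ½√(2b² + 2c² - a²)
m_a = ½√(2·11.8² + 2·12.0² − 6.3²) = ½√(2·139.24 + 2·144 − 39.69) = ½√(278.48 + 288 − 39.69) = ½√526.79
√526.79 ≈ 22.9519, so m_a ≈ 11.476

m_a = 11.48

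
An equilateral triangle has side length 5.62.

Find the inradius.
r = Area/s with s the semi-perimeter.
Area = (√3/4)·5.62² = (√3/4)·31.5844 ≈ 0.433013·31.5844 ≈ 13.6764
s = 3·5.62/2 = 8.43
r ≈ 13.6764/8.43 ≈ 1.62235
(Equivalently r = side/(2√3) = 5.62/3.4641 ≈ 1.62235.)

r = 1.622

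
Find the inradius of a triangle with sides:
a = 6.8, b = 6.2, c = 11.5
r = Area/s where s is the semi-perimeter.
s = (6.8 + 6.2 + 11.5)/2 = 24.5/2 = 12.25
Area = √(s(s−a)(s−b)(s−c)) = √(12.25·5.45·6.05·0.75) ≈ √302.935 ≈ 17.405
r ≈ 17.405/12.25 ≈ 1.42082

r = 1.421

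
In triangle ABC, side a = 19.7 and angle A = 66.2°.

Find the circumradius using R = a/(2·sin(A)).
R = a/(2·sin(A)) = 19.7/(2·sin(66.2°))
sin(66.2°) ≈ 0.91496
R ≈ 19.7/(2·0.91496) = 19.7/1.82992 ≈ 10.7655

R = 10.77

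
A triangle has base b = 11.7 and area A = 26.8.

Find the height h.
A = ½·b·h  ⇒  h = 2A/b = 2·26.8/11.7 = 53.6/11.7 ≈ 4.5812

h = 4.581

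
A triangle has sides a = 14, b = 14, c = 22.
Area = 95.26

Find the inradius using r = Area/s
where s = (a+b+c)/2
s = (14 + 14 + 22)/2 = 50/2 = 25
r = Area/s = 95.26/25 ≈ 3.8104

r = 3.81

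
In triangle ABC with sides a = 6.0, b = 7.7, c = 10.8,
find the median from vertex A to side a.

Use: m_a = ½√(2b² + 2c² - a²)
m_a = ½√(2·7.7² + 2·10.8² − 6.0²) = ½√(2·59.29 + 2·116.64 − 36) = ½√(118.58 + 233.28 − 36) = ½√315.86
√315.86 ≈ 17.7725, so m_a ≈ 8.88623

m_a = 8.886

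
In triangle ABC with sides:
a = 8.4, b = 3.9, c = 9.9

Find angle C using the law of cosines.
c² = a² + b² − 2ab·cos(C)  ⇒  cos(C) = (a² + b² − c²)/(2ab)
cos(C) = (8.4² + 3.9² − 9.9²)/(2·8.4·3.9) = (70.56 + 15.21 − 98.01)/65.52 = -12.24/65.52 ≈ -0.186813
C = arccos(-0.186813) ≈ 100.767°

C = 100.8°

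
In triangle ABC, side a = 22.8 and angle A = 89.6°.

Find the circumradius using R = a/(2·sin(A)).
R = a/(2·sin(A)) = 22.8/(2·sin(89.6°))
sin(89.6°) ≈ 0.999976
R ≈ 22.8/(2·0.999976) = 22.8/1.99995 ≈ 11.4003

R = 11.4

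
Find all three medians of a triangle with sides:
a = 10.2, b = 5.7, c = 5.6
Median formula: m_a = ½√(2b² + 2c² − a²) (and cyclically). a² = 104.04, b² = 32.49, c² = 31.36.
m_a = ½√(2·32.49 + 2·31.36 − 104.04) = ½√23.66 ≈ ½·4.86415 ≈ 2.43208
m_b = ½√(2·104.04 + 2·31.36 − 32.49) = ½√238.31 ≈ ½·15.4373 ≈ 7.71865
m_c = ½√(2·104.04 + 2·32.49 − 31.36) = ½√241.7 ≈ ½·15.5467 ≈ 7.77335

m_a = 2.432, m_b = 7.719, m_c = 7.773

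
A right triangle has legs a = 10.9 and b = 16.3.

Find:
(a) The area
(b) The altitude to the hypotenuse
(a) The legs are perpendicular, so Area = ½·a·b = ½·10.9·16.3 = ½·177.67 = 88.835
(b) Hypotenuse c = √(a² + b²) = √(118.81 + 265.69) = √384.5 ≈ 19.6087
    Area = ½·c·h_c  ⇒  h_c = 2·Area/c = 177.67/19.6087 ≈ 9.06079

Area = 88.835, h_c = 9.061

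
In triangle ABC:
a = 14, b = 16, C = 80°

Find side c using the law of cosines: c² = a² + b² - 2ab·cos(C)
c² = 14² + 16² − 2·14·16·cos(80°)
cos(80°) ≈ 0.173648
c² ≈ 196 + 256 − 448·(0.173648) ≈ 452 − 77.7944 ≈ 374.206
c ≈ √374.206 ≈ 19.3444

c = 19.34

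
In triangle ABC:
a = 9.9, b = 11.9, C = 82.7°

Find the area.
Two sides and the included angle (SAS): A = ½·a·b·sin(C) = ½·9.9·11.9·sin(82.7°)
sin(82.7°) ≈ 0.991894
A ≈ ½·117.81·0.991894 = 58.905·0.991894 ≈ 58.4275

Area = 58.43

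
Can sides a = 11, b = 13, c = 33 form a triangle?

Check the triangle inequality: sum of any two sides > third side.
a + b vs c: 11 + 13 = 24 ≤ 33  ✗
a + c vs b: 11 + 33 = 44 > 13  ✓
b + c vs a: 13 + 33 = 46 > 11  ✓

No: 11 + 13 = 24 is not > 33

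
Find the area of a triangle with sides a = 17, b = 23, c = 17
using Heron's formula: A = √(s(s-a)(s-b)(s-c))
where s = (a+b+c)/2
s = (17 + 23 + 17)/2 = 57/2 = 28.5
s − a = 11.5, s − b = 5.5, s − c = 11.5
s(s−a)(s−b)(s−c) = 28.5·11.5·5.5·11.5 = 20730.1875
Area = √20730.1875 ≈ 143.98

s = 28.5, Area = 144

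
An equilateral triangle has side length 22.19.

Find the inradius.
r = Area/s with s the semi-perimeter.
Area = (√3/4)·22.19² = (√3/4)·492.3961 ≈ 0.433013·492.3961 ≈ 213.214
s = 3·22.19/2 = 33.285
r ≈ 213.214/33.285 ≈ 6.4057
(Equivalently r = side/(2√3) = 22.19/3.4641 ≈ 6.4057.)

r = 6.406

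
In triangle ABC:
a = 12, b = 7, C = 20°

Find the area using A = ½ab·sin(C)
A = ½·a·b·sin(C) = ½·12·7·sin(20°)
sin(20°) ≈ 0.34202
A ≈ ½·84·0.34202 = 42·0.34202 ≈ 14.3648

Area = 14.36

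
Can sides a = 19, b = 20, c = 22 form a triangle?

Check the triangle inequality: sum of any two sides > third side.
a + b vs c: 19 + 20 = 39 > 22  ✓
a + c vs b: 19 + 22 = 41 > 20  ✓
b + c vs a: 20 + 22 = 42 > 19  ✓

Yes, triangle inequality satisfied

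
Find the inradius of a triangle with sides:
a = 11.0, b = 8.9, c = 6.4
r = Area/s where s is the semi-perimeter.
s = (11.0 + 8.9 + 6.4)/2 = 26.3/2 = 13.15
Area = √(s(s−a)(s−b)(s−c)) = √(13.15·2.15·4.25·6.75) ≈ √811.067 ≈ 28.4792
r ≈ 28.4792/13.15 ≈ 2.16572

r = 2.166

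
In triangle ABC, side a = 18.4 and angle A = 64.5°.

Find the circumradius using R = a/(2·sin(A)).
R = a/(2·sin(A)) = 18.4/(2·sin(64.5°))
sin(64.5°) ≈ 0.902585
R ≈ 18.4/(2·0.902585) = 18.4/1.80517 ≈ 10.1929

R = 10.19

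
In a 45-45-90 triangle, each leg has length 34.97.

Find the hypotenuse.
In a 45-45-90 triangle the sides are in ratio 1 : 1 : √2, so hypotenuse = leg·√2.
Hypotenuse = 34.97·√2 ≈ 34.97·1.41421 ≈ 49.455

Hypotenuse = 34.97√2 = 49.46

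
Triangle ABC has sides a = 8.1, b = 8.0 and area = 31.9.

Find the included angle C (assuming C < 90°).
Area = ½·a·b·sin(C)  ⇒  sin(C) = 2·Area/(a·b) = 2·31.9/(8.1·8.0) = 63.8/64.8 ≈ 0.984568
C = arcsin(0.984568) ≈ 79.9212° (taking the acute solution since C < 90°)

C = 79.92°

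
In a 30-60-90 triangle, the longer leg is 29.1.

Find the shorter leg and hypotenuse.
In a 30-60-90 triangle the sides are in ratio 1 : √3 : 2, so short leg = long leg/√3 and hypotenuse = 2·(short leg).
Short leg = 29.1/√3 ≈ 29.1/1.73205 ≈ 16.8009
Hypotenuse = 2·16.8009 ≈ 33.6018

Short leg = 16.8, Hypotenuse = 33.6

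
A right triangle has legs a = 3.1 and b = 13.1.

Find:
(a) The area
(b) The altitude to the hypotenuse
(a) The legs are perpendicular, so Area = ½·a·b = ½·3.1·13.1 = ½·40.61 = 20.305
(b) Hypotenuse c = √(a² + b²) = √(9.61 + 171.61) = √181.22 ≈ 13.4618
    Area = ½·c·h_c  ⇒  h_c = 2·Area/c = 40.61/13.4618 ≈ 3.01668

Area = 20.305, h_c = 3.017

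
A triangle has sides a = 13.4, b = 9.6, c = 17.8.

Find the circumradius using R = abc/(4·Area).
First find the area with Heron's formula.
s = (13.4 + 9.6 + 17.8)/2 = 20.4
Area = √(s(s−a)(s−b)(s−c)) = √(20.4·7·10.8·2.6) ≈ √4009.82 ≈ 63.3232
abc = 13.4·9.6·17.8 = 2289.792
R = abc/(4·Area) ≈ 2289.792/(4·63.3232) = 2289.792/253.293 ≈ 9.0401

R = 9.04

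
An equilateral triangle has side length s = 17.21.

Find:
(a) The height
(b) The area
(a) The height splits the triangle into two 30-60-90 halves: h = s·√3/2 = 17.21·1.73205/2 ≈ 29.8086/2 ≈ 14.9043
(b) Area = (√3/4)·s² = (√3/4)·17.21² = (√3/4)·296.1841 ≈ 0.433013·296.1841 ≈ 128.251

Height = 14.9, Area = 128.3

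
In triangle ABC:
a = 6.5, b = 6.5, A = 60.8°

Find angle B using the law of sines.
a/sin(A) = b/sin(B)  ⇒  sin(B) = b·sin(A)/a = 6.5·sin(60.8°)/6.5
sin(60.8°) ≈ 0.872922
sin(B) ≈ 6.5·0.872922/6.5 ≈ 5.67399/6.5 ≈ 0.872922
B = arcsin(0.872922) ≈ 60.8°
(Since b ≤ a we need B ≤ A, so the obtuse alternative 180° − 60.8° ≈ 119.2° is rejected.)

B = 60.8°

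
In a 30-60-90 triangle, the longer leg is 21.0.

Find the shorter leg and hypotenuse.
In a 30-60-90 triangle the sides are in ratio 1 : √3 : 2, so short leg = long leg/√3 and hypotenuse = 2·(short leg).
Short leg = 21.0/√3 ≈ 21.0/1.73205 ≈ 12.1244
Hypotenuse = 2·12.1244 ≈ 24.2487

Short leg = 12.12, Hypotenuse = 24.25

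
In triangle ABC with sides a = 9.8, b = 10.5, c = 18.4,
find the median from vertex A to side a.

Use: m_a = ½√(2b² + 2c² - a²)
m_a = ½√(2·10.5² + 2·18.4² − 9.8²) = ½√(2·110.25 + 2·338.56 − 96.04) = ½√(220.5 + 677.12 − 96.04) = ½√801.58
√801.58 ≈ 28.3122, so m_a ≈ 14.1561

m_a = 14.16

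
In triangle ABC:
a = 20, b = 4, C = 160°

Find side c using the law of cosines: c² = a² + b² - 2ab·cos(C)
c² = 20² + 4² − 2·20·4·cos(160°)
cos(160°) ≈ -0.939693
c² ≈ 400 + 16 − 160·(-0.939693) ≈ 416 + 150.351 ≈ 566.351
c ≈ √566.351 ≈ 23.7981

c = 23.8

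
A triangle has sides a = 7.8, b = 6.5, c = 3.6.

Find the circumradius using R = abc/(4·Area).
First find the area with Heron's formula.
s = (7.8 + 6.5 + 3.6)/2 = 8.95
Area = √(s(s−a)(s−b)(s−c)) = √(8.95·1.15·2.45·5.35) ≈ √134.909 ≈ 11.615
abc = 7.8·6.5·3.6 = 182.52
R = abc/(4·Area) ≈ 182.52/(4·11.615) = 182.52/46.4601 ≈ 3.92853

R = 3.929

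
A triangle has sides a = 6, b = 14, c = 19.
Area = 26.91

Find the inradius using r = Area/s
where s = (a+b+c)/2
s = (6 + 14 + 19)/2 = 39/2 = 19.5
r = Area/s = 26.91/19.5 ≈ 1.38

r = 1.38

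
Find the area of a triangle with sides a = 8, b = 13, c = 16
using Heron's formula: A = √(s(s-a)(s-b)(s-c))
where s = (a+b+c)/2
s = (8 + 13 + 16)/2 = 37/2 = 18.5
s − a = 10.5, s − b = 5.5, s − c = 2.5
s(s−a)(s−b)(s−c) = 18.5·10.5·5.5·2.5 = 2670.9375
Area = √2670.9375 ≈ 51.6811

s = 18.5, Area = 51.68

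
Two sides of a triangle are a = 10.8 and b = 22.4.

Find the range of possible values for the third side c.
Triangle inequality: |a − b| < c < a + b
|a − b| = |10.8 − 22.4| = 11.6
a + b = 10.8 + 22.4 = 33.2

11.6 < c < 33.2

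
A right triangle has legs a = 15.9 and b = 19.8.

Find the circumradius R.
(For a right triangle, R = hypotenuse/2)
Hypotenuse c = √(a² + b²) = √(252.81 + 392.04) = √644.85 ≈ 25.3939
R = c/2 ≈ 25.3939/2 ≈ 12.6969

R = 12.7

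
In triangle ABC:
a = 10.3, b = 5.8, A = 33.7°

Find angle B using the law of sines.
a/sin(A) = b/sin(B)  ⇒  sin(B) = b·sin(A)/a = 5.8·sin(33.7°)/10.3
sin(33.7°) ≈ 0.554844
sin(B) ≈ 5.8·0.554844/10.3 ≈ 3.2181/10.3 ≈ 0.312437
B = arcsin(0.312437) ≈ 18.2061°
(Since b ≤ a we need B ≤ A, so the obtuse alternative 180° − 18.2061° ≈ 161.794° is rejected.)

B = 18.21°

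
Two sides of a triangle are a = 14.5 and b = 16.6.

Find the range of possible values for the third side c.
Triangle inequality: |a − b| < c < a + b
|a − b| = |14.5 − 16.6| = 2.1
a + b = 14.5 + 16.6 = 31.1

2.1 < c < 31.1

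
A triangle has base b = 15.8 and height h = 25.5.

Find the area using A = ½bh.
A = ½·b·h = ½·15.8·25.5 = ½·402.9 = 201.45

Area = 201.45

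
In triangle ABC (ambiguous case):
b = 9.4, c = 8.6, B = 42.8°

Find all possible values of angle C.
b/sin(B) = c/sin(C)  ⇒  sin(C) = c·sin(B)/b = 8.6·sin(42.8°)/9.4
sin(42.8°) ≈ 0.679441
sin(C) ≈ 8.6·0.679441/9.4 ≈ 5.8432/9.4 ≈ 0.621617
Candidate 1: C₁ = arcsin(0.621617) ≈ 38.4343°  →  A = 180° − 42.8° − 38.4343° ≈ 98.7657° > 0, valid
Candidate 2: C₂ = 180° − C₁ ≈ 141.566°  →  A = 180° − 42.8° − 141.566° ≈ -4.3657° ≤ 0, not a valid triangle

C = 38.43° (one solution)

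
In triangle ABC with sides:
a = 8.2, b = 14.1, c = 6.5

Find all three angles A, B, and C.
Law of cosines for each angle (a² = 67.24, b² = 198.81, c² = 42.25):
cos(A) = (b² + c² − a²)/(2bc) = (198.81 + 42.25 − 67.24)/(2·14.1·6.5) = 173.82/183.3 ≈ 0.948282  ⇒  A ≈ 18.5076°
cos(B) = (a² + c² − b²)/(2ac) = (67.24 + 42.25 − 198.81)/(2·8.2·6.5) = -89.32/106.6 ≈ -0.837899  ⇒  B ≈ 146.919°
cos(C) = (a² + b² − c²)/(2ab) = (67.24 + 198.81 − 42.25)/(2·8.2·14.1) = 223.8/231.24 ≈ 0.967826  ⇒  C ≈ 14.5735°
Check: A + B + C ≈ 180°

A = 18.51°, B = 146.9°, C = 14.57°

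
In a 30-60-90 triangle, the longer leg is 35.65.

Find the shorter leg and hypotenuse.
In a 30-60-90 triangle the sides are in ratio 1 : √3 : 2, so short leg = long leg/√3 and hypotenuse = 2·(short leg).
Short leg = 35.65/√3 ≈ 35.65/1.73205 ≈ 20.5825
Hypotenuse = 2·20.5825 ≈ 41.1651

Short leg = 20.58, Hypotenuse = 41.17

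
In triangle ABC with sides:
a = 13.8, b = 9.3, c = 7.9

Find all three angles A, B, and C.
Law of cosines for each angle (a² = 190.44, b² = 86.49, c² = 62.41):
cos(A) = (b² + c² − a²)/(2bc) = (86.49 + 62.41 − 190.44)/(2·9.3·7.9) = -41.54/146.94 ≈ -0.2827  ⇒  A ≈ 106.421°
cos(B) = (a² + c² − b²)/(2ac) = (190.44 + 62.41 − 86.49)/(2·13.8·7.9) = 166.36/218.04 ≈ 0.762979  ⇒  B ≈ 40.2724°
cos(C) = (a² + b² − c²)/(2ab) = (190.44 + 86.49 − 62.41)/(2·13.8·9.3) = 214.52/256.68 ≈ 0.835749  ⇒  C ≈ 33.3061°
Check: A + B + C ≈ 180°

A = 106.4°, B = 40.27°, C = 33.31°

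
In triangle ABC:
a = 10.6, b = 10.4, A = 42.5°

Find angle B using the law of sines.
a/sin(A) = b/sin(B)  ⇒  sin(B) = b·sin(A)/a = 10.4·sin(42.5°)/10.6
sin(42.5°) ≈ 0.67559
sin(B) ≈ 10.4·0.67559/10.6 ≈ 7.02614/10.6 ≈ 0.662843
B = arcsin(0.662843) ≈ 41.5171°
(Since b ≤ a we need B ≤ A, so the obtuse alternative 180° − 41.5171° ≈ 138.483° is rejected.)

B = 41.52°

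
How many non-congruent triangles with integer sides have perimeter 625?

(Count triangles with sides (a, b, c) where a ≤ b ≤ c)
Let a ≤ b ≤ c with a + b + c = 625. The only binding inequality is a + b > c, i.e. 625 − c > c, so c < 625/2; and c ≥ 625/3 since c is the largest side.
So 209 ≤ c ≤ 312. For each c, b runs from ⌈(625 − c)/2⌉ up to c (then a = 625 − b − c satisfies 1 ≤ a ≤ b automatically), giving c − ⌈(625 − c)/2⌉ + 1 choices.
Summing over c: 2 + 3 + 5 + 6 + … + 155 + 156  (104 terms, c = 209, …, 312) = 8216
Check (closed form: nearest integer to p²/48 for even p, (p+3)²/48 for odd p): (625+3)²/48 = 628²/48 = 394384/48 ≈ 8216.33 → 8216

8216 triangles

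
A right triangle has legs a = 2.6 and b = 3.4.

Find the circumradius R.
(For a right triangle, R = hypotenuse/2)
Hypotenuse c = √(a² + b²) = √(6.76 + 11.56) = √18.32 ≈ 4.28019
R = c/2 ≈ 4.28019/2 ≈ 2.14009

R = 2.14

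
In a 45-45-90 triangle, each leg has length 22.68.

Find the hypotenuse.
In a 45-45-90 triangle the sides are in ratio 1 : 1 : √2, so hypotenuse = leg·√2.
Hypotenuse = 22.68·√2 ≈ 22.68·1.41421 ≈ 32.0744

Hypotenuse = 22.68√2 = 32.07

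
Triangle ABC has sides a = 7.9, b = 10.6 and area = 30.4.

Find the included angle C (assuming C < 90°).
Area = ½·a·b·sin(C)  ⇒  sin(C) = 2·Area/(a·b) = 2·30.4/(7.9·10.6) = 60.8/83.74 ≈ 0.726057
C = arcsin(0.726057) ≈ 46.5568° (taking the acute solution since C < 90°)

C = 46.56°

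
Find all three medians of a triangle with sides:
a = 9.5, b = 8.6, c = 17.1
Median formula: m_a = ½√(2b² + 2c² − a²) (and cyclically). a² = 90.25, b² = 73.96, c² = 292.41.
m_a = ½√(2·73.96 + 2·292.41 − 90.25) = ½√642.49 ≈ ½·25.3474 ≈ 12.6737
m_b = ½√(2·90.25 + 2·292.41 − 73.96) = ½√691.36 ≈ ½·26.2937 ≈ 13.1469
m_c = ½√(2·90.25 + 2·73.96 − 292.41) = ½√36.01 ≈ ½·6.00083 ≈ 3.00042

m_a = 12.67, m_b = 13.15, m_c = 3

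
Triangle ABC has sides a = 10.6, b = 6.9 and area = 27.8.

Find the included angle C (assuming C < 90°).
Area = ½·a·b·sin(C)  ⇒  sin(C) = 2·Area/(a·b) = 2·27.8/(10.6·6.9) = 55.6/73.14 ≈ 0.760186
C = arcsin(0.760186) ≈ 49.4806° (taking the acute solution since C < 90°)

C = 49.48°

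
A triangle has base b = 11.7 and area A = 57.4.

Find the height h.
A = ½·b·h  ⇒  h = 2A/b = 2·57.4/11.7 = 114.8/11.7 ≈ 9.81197

h = 9.812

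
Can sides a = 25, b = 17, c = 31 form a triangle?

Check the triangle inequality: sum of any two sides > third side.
a + b vs c: 25 + 17 = 42 > 31  ✓
a + c vs b: 25 + 31 = 56 > 17  ✓
b + c vs a: 17 + 31 = 48 > 25  ✓

Yes, triangle inequality satisfied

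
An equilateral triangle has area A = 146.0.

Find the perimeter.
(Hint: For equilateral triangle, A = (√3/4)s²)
A = (√3/4)s²  ⇒  s² = 4A/√3 = 4·146.0/√3 = 584/1.73205 ≈ 337.173
s ≈ √337.173 ≈ 18.3623
Perimeter = 3s ≈ 3·18.3623 ≈ 55.0868

Perimeter = 55.09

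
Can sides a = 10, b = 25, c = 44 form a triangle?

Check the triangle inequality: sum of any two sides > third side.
a + b vs c: 10 + 25 = 35 ≤ 44  ✗
a + c vs b: 10 + 44 = 54 > 25  ✓
b + c vs a: 25 + 44 = 69 > 10  ✓

No: 10 + 25 = 35 is not > 44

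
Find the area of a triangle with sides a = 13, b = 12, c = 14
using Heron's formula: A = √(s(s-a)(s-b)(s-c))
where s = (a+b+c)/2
s = (13 + 12 + 14)/2 = 39/2 = 19.5
s − a = 6.5, s − b = 7.5, s − c = 5.5
s(s−a)(s−b)(s−c) = 19.5·6.5·7.5·5.5 = 5228.4375
Area = √5228.4375 ≈ 72.3079

s = 19.5, Area = 72.31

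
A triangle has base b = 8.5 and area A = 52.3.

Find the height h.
A = ½·b·h  ⇒  h = 2A/b = 2·52.3/8.5 = 104.6/8.5 ≈ 12.3059

h = 12.31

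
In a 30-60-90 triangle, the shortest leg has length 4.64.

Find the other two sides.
In a 30-60-90 triangle the sides are in ratio 1 : √3 : 2 (short leg : long leg : hypotenuse).
Long leg = 4.64·√3 ≈ 4.64·1.73205 ≈ 8.03672
Hypotenuse = 2·4.64 = 9.28

Long leg = 4.64√3 = 8.037, Hypotenuse = 9.28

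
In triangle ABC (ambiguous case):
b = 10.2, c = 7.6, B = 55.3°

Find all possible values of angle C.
b/sin(B) = c/sin(C)  ⇒  sin(C) = c·sin(B)/b = 7.6·sin(55.3°)/10.2
sin(55.3°) ≈ 0.822144
sin(C) ≈ 7.6·0.822144/10.2 ≈ 6.24829/10.2 ≈ 0.612578
Candidate 1: C₁ = arcsin(0.612578) ≈ 37.7761°  →  A = 180° − 55.3° − 37.7761° ≈ 86.9239° > 0, valid
Candidate 2: C₂ = 180° − C₁ ≈ 142.224°  →  A = 180° − 55.3° − 142.224° ≈ -17.5239° ≤ 0, not a valid triangle

C = 37.78° (one solution)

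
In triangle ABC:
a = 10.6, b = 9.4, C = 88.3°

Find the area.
Two sides and the included angle (SAS): A = ½·a·b·sin(C) = ½·10.6·9.4·sin(88.3°)
sin(88.3°) ≈ 0.99956
A ≈ ½·99.64·0.99956 = 49.82·0.99956 ≈ 49.7981

Area = 49.8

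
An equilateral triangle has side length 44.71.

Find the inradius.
r = Area/s with s the semi-perimeter.
Area = (√3/4)·44.71² = (√3/4)·1998.9841 ≈ 0.433013·1998.9841 ≈ 865.586
s = 3·44.71/2 = 67.065
r ≈ 865.586/67.065 ≈ 12.9067
(Equivalently r = side/(2√3) = 44.71/3.4641 ≈ 12.9067.)

r = 12.91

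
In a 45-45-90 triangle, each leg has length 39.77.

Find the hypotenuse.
In a 45-45-90 triangle the sides are in ratio 1 : 1 : √2, so hypotenuse = leg·√2.
Hypotenuse = 39.77·√2 ≈ 39.77·1.41421 ≈ 56.2433

Hypotenuse = 39.77√2 = 56.24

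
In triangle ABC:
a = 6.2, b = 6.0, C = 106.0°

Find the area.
Two sides and the included angle (SAS): A = ½·a·b·sin(C) = ½·6.2·6.0·sin(106.0°)
sin(106.0°) ≈ 0.961262
A ≈ ½·37.2·0.961262 = 18.6·0.961262 ≈ 17.8795

Area = 17.88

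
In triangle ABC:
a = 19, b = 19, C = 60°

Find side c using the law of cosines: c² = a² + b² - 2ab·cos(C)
c² = 19² + 19² − 2·19·19·cos(60°)
cos(60°) ≈ 0.5
c² ≈ 361 + 361 − 722·(0.5) ≈ 722 − 361 ≈ 361
c ≈ √361 ≈ 19

c = 19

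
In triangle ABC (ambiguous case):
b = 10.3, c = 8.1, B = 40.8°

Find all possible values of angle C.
b/sin(B) = c/sin(C)  ⇒  sin(C) = c·sin(B)/b = 8.1·sin(40.8°)/10.3
sin(40.8°) ≈ 0.653421
sin(C) ≈ 8.1·0.653421/10.3 ≈ 5.29271/10.3 ≈ 0.513855
Candidate 1: C₁ = arcsin(0.513855) ≈ 30.921°  →  A = 180° − 40.8° − 30.921° ≈ 108.279° > 0, valid
Candidate 2: C₂ = 180° − C₁ ≈ 149.079°  →  A = 180° − 40.8° − 149.079° ≈ -9.879° ≤ 0, not a valid triangle

C = 30.92° (one solution)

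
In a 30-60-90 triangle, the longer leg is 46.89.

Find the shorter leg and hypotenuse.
In a 30-60-90 triangle the sides are in ratio 1 : √3 : 2, so short leg = long leg/√3 and hypotenuse = 2·(short leg).
Short leg = 46.89/√3 ≈ 46.89/1.73205 ≈ 27.072
Hypotenuse = 2·27.072 ≈ 54.1439

Short leg = 27.07, Hypotenuse = 54.14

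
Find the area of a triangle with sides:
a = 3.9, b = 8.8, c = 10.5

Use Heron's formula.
s = (3.9 + 8.8 + 10.5)/2 = 23.2/2 = 11.6
s − a = 7.7, s − b = 2.8, s − c = 1.1
s(s−a)(s−b)(s−c) = 11.6·7.7·2.8·1.1 ≈ 275.106
Area = √275.106 ≈ 16.5863

Area = 16.59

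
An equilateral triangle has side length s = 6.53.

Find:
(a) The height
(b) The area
(a) The height splits the triangle into two 30-60-90 halves: h = s·√3/2 = 6.53·1.73205/2 ≈ 11.3103/2 ≈ 5.65515
(b) Area = (√3/4)·s² = (√3/4)·6.53² = (√3/4)·42.6409 ≈ 0.433013·42.6409 ≈ 18.4641

Height = 5.655, Area = 18.46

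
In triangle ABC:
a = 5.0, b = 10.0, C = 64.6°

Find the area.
Two sides and the included angle (SAS): A = ½·a·b·sin(C) = ½·5.0·10.0·sin(64.6°)
sin(64.6°) ≈ 0.903335
A ≈ ½·50·0.903335 = 25·0.903335 ≈ 22.5834

Area = 22.58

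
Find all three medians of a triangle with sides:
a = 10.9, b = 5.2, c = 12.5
Median formula: m_a = ½√(2b² + 2c² − a²) (and cyclically). a² = 118.81, b² = 27.04, c² = 156.25.
m_a = ½√(2·27.04 + 2·156.25 − 118.81) = ½√247.77 ≈ ½·15.7407 ≈ 7.87036
m_b = ½√(2·118.81 + 2·156.25 − 27.04) = ½√523.08 ≈ ½·22.8709 ≈ 11.4355
m_c = ½√(2·118.81 + 2·27.04 − 156.25) = ½√135.45 ≈ ½·11.6383 ≈ 5.81915

m_a = 7.87, m_b = 11.44, m_c = 5.819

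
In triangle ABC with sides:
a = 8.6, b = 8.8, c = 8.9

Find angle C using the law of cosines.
c² = a² + b² − 2ab·cos(C)  ⇒  cos(C) = (a² + b² − c²)/(2ab)
cos(C) = (8.6² + 8.8² − 8.9²)/(2·8.6·8.8) = (73.96 + 77.44 − 79.21)/151.36 = 72.19/151.36 ≈ 0.476942
C = arccos(0.476942) ≈ 61.5141°

C = 61.51°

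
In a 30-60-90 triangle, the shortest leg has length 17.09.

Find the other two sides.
In a 30-60-90 triangle the sides are in ratio 1 : √3 : 2 (short leg : long leg : hypotenuse).
Long leg = 17.09·√3 ≈ 17.09·1.73205 ≈ 29.6007
Hypotenuse = 2·17.09 = 34.18

Long leg = 17.09√3 = 29.6, Hypotenuse = 34.18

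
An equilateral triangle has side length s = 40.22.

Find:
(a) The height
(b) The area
(a) The height splits the triangle into two 30-60-90 halves: h = s·√3/2 = 40.22·1.73205/2 ≈ 69.6631/2 ≈ 34.8315
(b) Area = (√3/4)·s² = (√3/4)·40.22² = (√3/4)·1617.6484 ≈ 0.433013·1617.6484 ≈ 700.462

Height = 34.83, Area = 700.5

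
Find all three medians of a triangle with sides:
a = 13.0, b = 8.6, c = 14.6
Median formula: m_a = ½√(2b² + 2c² − a²) (and cyclically). a² = 169, b² = 73.96, c² = 213.16.
m_a = ½√(2·73.96 + 2·213.16 − 169) = ½√405.24 ≈ ½·20.1306 ≈ 10.0653
m_b = ½√(2·169 + 2·213.16 − 73.96) = ½√690.36 ≈ ½·26.2747 ≈ 13.1374
m_c = ½√(2·169 + 2·73.96 − 213.16) = ½√272.76 ≈ ½·16.5154 ≈ 8.25772

m_a = 10.07, m_b = 13.14, m_c = 8.258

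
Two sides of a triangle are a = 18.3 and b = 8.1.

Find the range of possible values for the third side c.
Triangle inequality: |a − b| < c < a + b
|a − b| = |18.3 − 8.1| = 10.2
a + b = 18.3 + 8.1 = 26.4

10.2 < c < 26.4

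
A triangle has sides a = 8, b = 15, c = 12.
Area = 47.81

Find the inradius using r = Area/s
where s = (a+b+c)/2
s = (8 + 15 + 12)/2 = 35/2 = 17.5
r = Area/s = 47.81/17.5 ≈ 2.732

r = 2.732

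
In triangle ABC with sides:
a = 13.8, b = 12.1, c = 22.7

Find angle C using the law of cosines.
c² = a² + b² − 2ab·cos(C)  ⇒  cos(C) = (a² + b² − c²)/(2ab)
cos(C) = (13.8² + 12.1² − 22.7²)/(2·13.8·12.1) = (190.44 + 146.41 − 515.29)/333.96 = -178.44/333.96 ≈ -0.534315
C = arccos(-0.534315) ≈ 122.298°

C = 122.3°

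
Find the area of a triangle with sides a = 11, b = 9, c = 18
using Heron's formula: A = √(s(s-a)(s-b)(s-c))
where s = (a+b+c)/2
s = (11 + 9 + 18)/2 = 38/2 = 19
s − a = 8, s − b = 10, s − c = 1
s(s−a)(s−b)(s−c) = 19·8·10·1 = 1520
Area = √1520 ≈ 38.9872

s = 19.0, Area = 38.99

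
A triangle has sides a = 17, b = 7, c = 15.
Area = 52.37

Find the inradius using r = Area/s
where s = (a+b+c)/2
s = (17 + 7 + 15)/2 = 39/2 = 19.5
r = Area/s = 52.37/19.5 ≈ 2.68564

r = 2.686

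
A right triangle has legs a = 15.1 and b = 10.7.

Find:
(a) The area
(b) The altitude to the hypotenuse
(a) The legs are perpendicular, so Area = ½·a·b = ½·15.1·10.7 = ½·161.57 = 80.785
(b) Hypotenuse c = √(a² + b²) = √(228.01 + 114.49) = √342.5 ≈ 18.5068
    Area = ½·c·h_c  ⇒  h_c = 2·Area/c = 161.57/18.5068 ≈ 8.73033

Area = 80.785, h_c = 8.73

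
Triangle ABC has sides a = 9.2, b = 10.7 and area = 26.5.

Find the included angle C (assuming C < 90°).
Area = ½·a·b·sin(C)  ⇒  sin(C) = 2·Area/(a·b) = 2·26.5/(9.2·10.7) = 53/98.44 ≈ 0.538399
C = arcsin(0.538399) ≈ 32.5747° (taking the acute solution since C < 90°)

C = 32.57°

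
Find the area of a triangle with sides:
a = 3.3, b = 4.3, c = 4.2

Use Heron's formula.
s = (3.3 + 4.3 + 4.2)/2 = 11.8/2 = 5.9
s − a = 2.6, s − b = 1.6, s − c = 1.7
s(s−a)(s−b)(s−c) = 5.9·2.6·1.6·1.7 ≈ 41.7248
Area = √41.7248 ≈ 6.45947

Area = 6.459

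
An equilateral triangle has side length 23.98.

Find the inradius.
r = Area/s with s the semi-perimeter.
Area = (√3/4)·23.98² = (√3/4)·575.0404 ≈ 0.433013·575.0404 ≈ 249
s = 3·23.98/2 = 35.97
r ≈ 249/35.97 ≈ 6.92243
(Equivalently r = side/(2√3) = 23.98/3.4641 ≈ 6.92243.)

r = 6.922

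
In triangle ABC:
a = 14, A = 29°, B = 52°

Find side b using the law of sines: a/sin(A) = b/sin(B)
a/sin(A) = b/sin(B)  ⇒  b = a·sin(B)/sin(A) = 14·sin(52°)/sin(29°)
sin(52°) ≈ 0.788011, sin(29°) ≈ 0.48481
b ≈ 14·0.788011/0.48481 ≈ 11.0322/0.48481 ≈ 22.7556

b = 22.76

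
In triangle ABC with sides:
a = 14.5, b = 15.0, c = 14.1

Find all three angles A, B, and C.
Law of cosines for each angle (a² = 210.25, b² = 225, c² = 198.81):
cos(A) = (b² + c² − a²)/(2bc) = (225 + 198.81 − 210.25)/(2·15.0·14.1) = 213.56/423 ≈ 0.50487  ⇒  A ≈ 59.6773°
cos(B) = (a² + c² − b²)/(2ac) = (210.25 + 198.81 − 225)/(2·14.5·14.1) = 184.06/408.9 ≈ 0.450135  ⇒  B ≈ 63.2477°
cos(C) = (a² + b² − c²)/(2ab) = (210.25 + 225 − 198.81)/(2·14.5·15.0) = 236.44/435 ≈ 0.54354  ⇒  C ≈ 57.075°
Check: A + B + C ≈ 180°

A = 59.68°, B = 63.25°, C = 57.08°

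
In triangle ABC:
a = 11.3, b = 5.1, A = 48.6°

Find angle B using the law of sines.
a/sin(A) = b/sin(B)  ⇒  sin(B) = b·sin(A)/a = 5.1·sin(48.6°)/11.3
sin(48.6°) ≈ 0.750111
sin(B) ≈ 5.1·0.750111/11.3 ≈ 3.82557/11.3 ≈ 0.338546
B = arcsin(0.338546) ≈ 19.7883°
(Since b ≤ a we need B ≤ A, so the obtuse alternative 180° − 19.7883° ≈ 160.212° is rejected.)

B = 19.79°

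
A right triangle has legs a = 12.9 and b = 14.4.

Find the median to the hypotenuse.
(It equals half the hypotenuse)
Hypotenuse c = √(a² + b²) = √(166.41 + 207.36) = √373.77 ≈ 19.3331
Median to hypotenuse = c/2 ≈ 19.3331/2 ≈ 9.66657

Median = 9.667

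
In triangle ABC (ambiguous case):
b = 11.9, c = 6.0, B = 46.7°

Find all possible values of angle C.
b/sin(B) = c/sin(C)  ⇒  sin(C) = c·sin(B)/b = 6.0·sin(46.7°)/11.9
sin(46.7°) ≈ 0.727773
sin(C) ≈ 6.0·0.727773/11.9 ≈ 4.36664/11.9 ≈ 0.366944
Candidate 1: C₁ = arcsin(0.366944) ≈ 21.5273°  →  A = 180° − 46.7° − 21.5273° ≈ 111.773° > 0, valid
Candidate 2: C₂ = 180° − C₁ ≈ 158.473°  →  A = 180° − 46.7° − 158.473° ≈ -25.1727° ≤ 0, not a valid triangle

C = 21.53° (one solution)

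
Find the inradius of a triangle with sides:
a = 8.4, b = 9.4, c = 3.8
r = Area/s where s is the semi-perimeter.
s = (8.4 + 9.4 + 3.8)/2 = 21.6/2 = 10.8
Area = √(s(s−a)(s−b)(s−c)) = √(10.8·2.4·1.4·7) ≈ √254.016 ≈ 15.9379
r ≈ 15.9379/10.8 ≈ 1.47573

r = 1.476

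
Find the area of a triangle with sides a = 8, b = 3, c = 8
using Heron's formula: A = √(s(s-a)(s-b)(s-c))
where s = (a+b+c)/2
s = (8 + 3 + 8)/2 = 19/2 = 9.5
s − a = 1.5, s − b = 6.5, s − c = 1.5
s(s−a)(s−b)(s−c) = 9.5·1.5·6.5·1.5 = 138.9375
Area = √138.9375 ≈ 11.7872

s = 9.5, Area = 11.79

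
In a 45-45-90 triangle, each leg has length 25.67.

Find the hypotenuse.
In a 45-45-90 triangle the sides are in ratio 1 : 1 : √2, so hypotenuse = leg·√2.
Hypotenuse = 25.67·√2 ≈ 25.67·1.41421 ≈ 36.3029

Hypotenuse = 25.67√2 = 36.3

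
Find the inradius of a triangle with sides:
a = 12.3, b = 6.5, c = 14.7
r = Area/s where s is the semi-perimeter.
s = (12.3 + 6.5 + 14.7)/2 = 33.5/2 = 16.75
Area = √(s(s−a)(s−b)(s−c)) = √(16.75·4.45·10.25·2.05) ≈ √1566.22 ≈ 39.5755
r ≈ 39.5755/16.75 ≈ 2.36272

r = 2.363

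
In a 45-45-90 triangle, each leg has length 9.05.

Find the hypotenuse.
In a 45-45-90 triangle the sides are in ratio 1 : 1 : √2, so hypotenuse = leg·√2.
Hypotenuse = 9.05·√2 ≈ 9.05·1.41421 ≈ 12.7986

Hypotenuse = 9.05√2 = 12.8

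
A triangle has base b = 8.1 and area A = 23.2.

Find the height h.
A = ½·b·h  ⇒  h = 2A/b = 2·23.2/8.1 = 46.4/8.1 ≈ 5.7284

h = 5.728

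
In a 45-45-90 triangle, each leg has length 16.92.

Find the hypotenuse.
In a 45-45-90 triangle the sides are in ratio 1 : 1 : √2, so hypotenuse = leg·√2.
Hypotenuse = 16.92·√2 ≈ 16.92·1.41421 ≈ 23.9285

Hypotenuse = 16.92√2 = 23.93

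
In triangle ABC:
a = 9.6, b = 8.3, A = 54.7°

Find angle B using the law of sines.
a/sin(A) = b/sin(B)  ⇒  sin(B) = b·sin(A)/a = 8.3·sin(54.7°)/9.6
sin(54.7°) ≈ 0.816138
sin(B) ≈ 8.3·0.816138/9.6 ≈ 6.77394/9.6 ≈ 0.705619
B = arcsin(0.705619) ≈ 44.8796°
(Since b ≤ a we need B ≤ A, so the obtuse alternative 180° − 44.8796° ≈ 135.12° is rejected.)

B = 44.88°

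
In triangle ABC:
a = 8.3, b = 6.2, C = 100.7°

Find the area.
Two sides and the included angle (SAS): A = ½·a·b·sin(C) = ½·8.3·6.2·sin(100.7°)
sin(100.7°) ≈ 0.982613
A ≈ ½·51.46·0.982613 = 25.73·0.982613 ≈ 25.2826

Area = 25.28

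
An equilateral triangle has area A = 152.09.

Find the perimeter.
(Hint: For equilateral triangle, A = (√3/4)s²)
A = (√3/4)s²  ⇒  s² = 4A/√3 = 4·152.09/√3 = 608.36/1.73205 ≈ 351.237
s ≈ √351.237 ≈ 18.7413
Perimeter = 3s ≈ 3·18.7413 ≈ 56.2239

Perimeter = 56.22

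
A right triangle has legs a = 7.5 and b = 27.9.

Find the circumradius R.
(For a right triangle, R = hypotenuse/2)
Hypotenuse c = √(a² + b²) = √(56.25 + 778.41) = √834.66 ≈ 28.8905
R = c/2 ≈ 28.8905/2 ≈ 14.4452

R = 14.45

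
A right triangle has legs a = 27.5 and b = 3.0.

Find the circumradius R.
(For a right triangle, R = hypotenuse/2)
Hypotenuse c = √(a² + b²) = √(756.25 + 9) = √765.25 ≈ 27.6632
R = c/2 ≈ 27.6632/2 ≈ 13.8316

R = 13.83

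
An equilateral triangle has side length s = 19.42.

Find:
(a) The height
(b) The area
(a) The height splits the triangle into two 30-60-90 halves: h = s·√3/2 = 19.42·1.73205/2 ≈ 33.6364/2 ≈ 16.8182
(b) Area = (√3/4)·s² = (√3/4)·19.42² = (√3/4)·377.1364 ≈ 0.433013·377.1364 ≈ 163.305

Height = 16.82, Area = 163.3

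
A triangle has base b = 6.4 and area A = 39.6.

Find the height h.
A = ½·b·h  ⇒  h = 2A/b = 2·39.6/6.4 = 79.2/6.4 ≈ 12.375

h = 12.38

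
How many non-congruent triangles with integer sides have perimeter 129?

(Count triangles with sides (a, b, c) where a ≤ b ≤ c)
Let a ≤ b ≤ c with a + b + c = 129. The only binding inequality is a + b > c, i.e. 129 − c > c, so c < 129/2; and c ≥ 129/3 since c is the largest side.
So 43 ≤ c ≤ 64. For each c, b runs from ⌈(129 − c)/2⌉ up to c (then a = 129 − b − c satisfies 1 ≤ a ≤ b automatically), giving c − ⌈(129 − c)/2⌉ + 1 choices.
Summing over c: 1 + 2 + 4 + 5 + … + 31 + 32  (22 terms, c = 43, …, 64) = 363
Check (closed form: nearest integer to p²/48 for even p, (p+3)²/48 for odd p): (129+3)²/48 = 132²/48 = 17424/48 ≈ 363.00 → 363

363 triangles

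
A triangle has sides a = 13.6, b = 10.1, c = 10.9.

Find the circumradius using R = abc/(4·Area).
First find the area with Heron's formula.
s = (13.6 + 10.1 + 10.9)/2 = 17.3
Area = √(s(s−a)(s−b)(s−c)) = √(17.3·3.7·7.2·6.4) ≈ √2949.58 ≈ 54.31
abc = 13.6·10.1·10.9 = 1497.224
R = abc/(4·Area) ≈ 1497.224/(4·54.31) = 1497.224/217.24 ≈ 6.89202

R = 6.892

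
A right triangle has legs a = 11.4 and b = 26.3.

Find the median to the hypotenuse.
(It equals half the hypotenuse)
Hypotenuse c = √(a² + b²) = √(129.96 + 691.69) = √821.65 ≈ 28.6644
Median to hypotenuse = c/2 ≈ 28.6644/2 ≈ 14.3322

Median = 14.33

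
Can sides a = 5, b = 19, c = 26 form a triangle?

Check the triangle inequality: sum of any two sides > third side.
a + b vs c: 5 + 19 = 24 ≤ 26  ✗
a + c vs b: 5 + 26 = 31 > 19  ✓
b + c vs a: 19 + 26 = 45 > 5  ✓

No: 5 + 19 = 24 is not > 26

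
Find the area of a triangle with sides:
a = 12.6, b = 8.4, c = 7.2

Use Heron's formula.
s = (12.6 + 8.4 + 7.2)/2 = 28.2/2 = 14.1
s − a = 1.5, s − b = 5.7, s − c = 6.9
s(s−a)(s−b)(s−c) = 14.1·1.5·5.7·6.9 ≈ 831.83
Area = √831.83 ≈ 28.8415

Area = 28.84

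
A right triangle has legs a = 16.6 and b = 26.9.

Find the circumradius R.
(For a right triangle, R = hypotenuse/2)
Hypotenuse c = √(a² + b²) = √(275.56 + 723.61) = √999.17 ≈ 31.6097
R = c/2 ≈ 31.6097/2 ≈ 15.8048

R = 15.8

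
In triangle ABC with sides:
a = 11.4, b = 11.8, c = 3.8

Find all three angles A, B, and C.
Law of cosines for each angle (a² = 129.96, b² = 139.24, c² = 14.44):
cos(A) = (b² + c² − a²)/(2bc) = (139.24 + 14.44 − 129.96)/(2·11.8·3.8) = 23.72/89.68 ≈ 0.264496  ⇒  A ≈ 74.663°
cos(B) = (a² + c² − b²)/(2ac) = (129.96 + 14.44 − 139.24)/(2·11.4·3.8) = 5.16/86.64 ≈ 0.0595568  ⇒  B ≈ 86.5856°
cos(C) = (a² + b² − c²)/(2ab) = (129.96 + 139.24 − 14.44)/(2·11.4·11.8) = 254.76/269.04 ≈ 0.946922  ⇒  C ≈ 18.7514°
Check: A + B + C ≈ 180°

A = 74.66°, B = 86.59°, C = 18.75°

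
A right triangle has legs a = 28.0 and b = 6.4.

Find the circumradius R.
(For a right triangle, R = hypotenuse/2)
Hypotenuse c = √(a² + b²) = √(784 + 40.96) = √824.96 ≈ 28.7221
R = c/2 ≈ 28.7221/2 ≈ 14.3611

R = 14.36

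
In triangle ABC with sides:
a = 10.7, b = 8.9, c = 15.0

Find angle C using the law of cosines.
c² = a² + b² − 2ab·cos(C)  ⇒  cos(C) = (a² + b² − c²)/(2ab)
cos(C) = (10.7² + 8.9² − 15.0²)/(2·10.7·8.9) = (114.49 + 79.21 − 225)/190.46 = -31.3/190.46 ≈ -0.164339
C = arccos(-0.164339) ≈ 99.4588°

C = 99.46°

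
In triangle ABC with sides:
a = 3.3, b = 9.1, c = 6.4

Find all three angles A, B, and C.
Law of cosines for each angle (a² = 10.89, b² = 82.81, c² = 40.96):
cos(A) = (b² + c² − a²)/(2bc) = (82.81 + 40.96 − 10.89)/(2·9.1·6.4) = 112.88/116.48 ≈ 0.969093  ⇒  A ≈ 14.282°
cos(B) = (a² + c² − b²)/(2ac) = (10.89 + 40.96 − 82.81)/(2·3.3·6.4) = -30.96/42.24 ≈ -0.732955  ⇒  B ≈ 137.135°
cos(C) = (a² + b² − c²)/(2ab) = (10.89 + 82.81 − 40.96)/(2·3.3·9.1) = 52.74/60.06 ≈ 0.878122  ⇒  C ≈ 28.5834°
Check: A + B + C ≈ 180°

A = 14.28°, B = 137.1°, C = 28.58°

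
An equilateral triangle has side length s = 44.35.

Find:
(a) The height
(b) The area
(a) The height splits the triangle into two 30-60-90 halves: h = s·√3/2 = 44.35·1.73205/2 ≈ 76.8165/2 ≈ 38.4082
(b) Area = (√3/4)·s² = (√3/4)·44.35² = (√3/4)·1966.9225 ≈ 0.433013·1966.9225 ≈ 851.702

Height = 38.41, Area = 851.7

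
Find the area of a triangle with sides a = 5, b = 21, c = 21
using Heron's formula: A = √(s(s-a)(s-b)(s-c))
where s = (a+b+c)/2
s = (5 + 21 + 21)/2 = 47/2 = 23.5
s − a = 18.5, s − b = 2.5, s − c = 2.5
s(s−a)(s−b)(s−c) = 23.5·18.5·2.5·2.5 = 2717.1875
Area = √2717.1875 ≈ 52.1266

s = 23.5, Area = 52.13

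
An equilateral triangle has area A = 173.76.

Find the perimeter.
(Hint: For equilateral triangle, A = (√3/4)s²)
A = (√3/4)s²  ⇒  s² = 4A/√3 = 4·173.76/√3 = 695.04/1.73205 ≈ 401.282
s ≈ √401.282 ≈ 20.032
Perimeter = 3s ≈ 3·20.032 ≈ 60.096

Perimeter = 60.1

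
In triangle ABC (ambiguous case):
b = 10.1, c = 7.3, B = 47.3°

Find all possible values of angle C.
b/sin(B) = c/sin(C)  ⇒  sin(C) = c·sin(B)/b = 7.3·sin(47.3°)/10.1
sin(47.3°) ≈ 0.734915
sin(C) ≈ 7.3·0.734915/10.1 ≈ 5.36488/10.1 ≈ 0.531176
Candidate 1: C₁ = arcsin(0.531176) ≈ 32.0849°  →  A = 180° − 47.3° − 32.0849° ≈ 100.615° > 0, valid
Candidate 2: C₂ = 180° − C₁ ≈ 147.915°  →  A = 180° − 47.3° − 147.915° ≈ -15.2151° ≤ 0, not a valid triangle

C = 32.08° (one solution)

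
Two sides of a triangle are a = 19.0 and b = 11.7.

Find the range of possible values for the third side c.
Triangle inequality: |a − b| < c < a + b
|a − b| = |19.0 − 11.7| = 7.3
a + b = 19.0 + 11.7 = 30.7

7.3 < c < 30.7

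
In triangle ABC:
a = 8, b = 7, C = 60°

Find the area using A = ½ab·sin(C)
A = ½·a·b·sin(C) = ½·8·7·sin(60°)
sin(60°) ≈ 0.866025
A ≈ ½·56·0.866025 = 28·0.866025 ≈ 24.2487

Area = 24.25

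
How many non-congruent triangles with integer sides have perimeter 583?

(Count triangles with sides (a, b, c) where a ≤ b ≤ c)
Let a ≤ b ≤ c with a + b + c = 583. The only binding inequality is a + b > c, i.e. 583 − c > c, so c < 583/2; and c ≥ 583/3 since c is the largest side.
So 195 ≤ c ≤ 291. For each c, b runs from ⌈(583 − c)/2⌉ up to c (then a = 583 − b − c satisfies 1 ≤ a ≤ b automatically), giving c − ⌈(583 − c)/2⌉ + 1 choices.
Summing over c: 2 + 3 + 5 + 6 + … + 144 + 146  (97 terms, c = 195, …, 291) = 7154
Check (closed form: nearest integer to p²/48 for even p, (p+3)²/48 for odd p): (583+3)²/48 = 586²/48 = 343396/48 ≈ 7154.08 → 7154

7154 triangles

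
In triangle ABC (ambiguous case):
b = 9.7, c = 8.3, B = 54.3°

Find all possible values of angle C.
b/sin(B) = c/sin(C)  ⇒  sin(C) = c·sin(B)/b = 8.3·sin(54.3°)/9.7
sin(54.3°) ≈ 0.812084
sin(C) ≈ 8.3·0.812084/9.7 ≈ 6.74029/9.7 ≈ 0.694876
Candidate 1: C₁ = arcsin(0.694876) ≈ 44.0173°  →  A = 180° − 54.3° − 44.0173° ≈ 81.6827° > 0, valid
Candidate 2: C₂ = 180° − C₁ ≈ 135.983°  →  A = 180° − 54.3° − 135.983° ≈ -10.2827° ≤ 0, not a valid triangle

C = 44.02° (one solution)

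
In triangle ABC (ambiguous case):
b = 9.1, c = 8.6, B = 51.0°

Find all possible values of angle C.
b/sin(B) = c/sin(C)  ⇒  sin(C) = c·sin(B)/b = 8.6·sin(51.0°)/9.1
sin(51.0°) ≈ 0.777146
sin(C) ≈ 8.6·0.777146/9.1 ≈ 6.68346/9.1 ≈ 0.734446
Candidate 1: C₁ = arcsin(0.734446) ≈ 47.2604°  →  A = 180° − 51.0° − 47.2604° ≈ 81.7396° > 0, valid
Candidate 2: C₂ = 180° − C₁ ≈ 132.74°  →  A = 180° − 51.0° − 132.74° ≈ -3.7396° ≤ 0, not a valid triangle

C = 47.26° (one solution)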